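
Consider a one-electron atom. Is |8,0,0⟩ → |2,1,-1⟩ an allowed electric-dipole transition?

l: 0 → 1 (Δl = +1). Δl = ±1 ✓.
Δm_l = -1 − (0) = -1. E1 requires Δm_l = 0, ±1: ✓.
All E1 selection rules are satisfied.

allowed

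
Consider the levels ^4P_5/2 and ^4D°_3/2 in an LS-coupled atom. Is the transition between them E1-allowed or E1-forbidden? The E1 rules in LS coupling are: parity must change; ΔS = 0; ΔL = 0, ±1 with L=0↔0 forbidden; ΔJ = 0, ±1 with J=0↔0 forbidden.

Parity must change: even → odd — satisfied.
ΔJ = 0, ±1 (not J=0↔0): J: 5/2 → 3/2, ΔJ = -1 — satisfied.
ΔL = 0, ±1 (not L=0↔0): L: 1 → 2, ΔL = +1 — satisfied.
ΔS = 0: S: 3/2 → 3/2 — satisfied.
All four E1 rules are satisfied.

allowed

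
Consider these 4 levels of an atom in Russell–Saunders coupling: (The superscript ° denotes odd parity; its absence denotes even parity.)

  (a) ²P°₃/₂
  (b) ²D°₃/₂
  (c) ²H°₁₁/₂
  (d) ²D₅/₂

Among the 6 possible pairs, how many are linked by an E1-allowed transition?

(a)–(b): forbidden (parity).
(a)–(c): forbidden (parity, ΔL, ΔJ).
(a)–(d): allowed.
(b)–(c): forbidden (parity, ΔL, ΔJ).
(b)–(d): allowed.
(c)–(d): forbidden (ΔL, ΔJ).
Allowed pairs: 2 of 6.

2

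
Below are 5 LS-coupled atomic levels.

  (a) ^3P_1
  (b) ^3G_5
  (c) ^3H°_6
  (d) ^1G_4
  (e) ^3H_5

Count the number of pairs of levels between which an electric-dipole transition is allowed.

(a)–(b): forbidden (parity, ΔL, ΔJ).
(a)–(c): forbidden (ΔL, ΔJ).
(a)–(d): forbidden (parity, ΔS, ΔL, ΔJ).
(a)–(e): forbidden (parity, ΔL, ΔJ).
(b)–(c): allowed.
(b)–(d): forbidden (parity, ΔS).
(b)–(e): forbidden (parity).
(c)–(d): forbidden (ΔS, ΔJ).
(c)–(e): allowed.
(d)–(e): forbidden (parity, ΔS).
Allowed pairs: 2 of 10.

2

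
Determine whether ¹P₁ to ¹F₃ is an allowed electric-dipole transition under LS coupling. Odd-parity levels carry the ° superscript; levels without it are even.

forbidden

ΔL = 0, ±1 (not L=0↔0): L: 1 → 3, ΔL = +2 — fails.
Parity must change: even → even — fails.
ΔJ = 0, ±1 (not J=0↔0): J: 1 → 3, ΔJ = +2 — fails.
ΔS = 0: S: 0 → 0 — ok.
Rule(s) violated: parity, ΔL, ΔJ.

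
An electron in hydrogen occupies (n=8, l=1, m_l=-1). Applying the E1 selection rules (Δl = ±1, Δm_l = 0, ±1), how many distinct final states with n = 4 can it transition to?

4

E1 requires Δl = ±1, so l_f ∈ {0, 2}; with 0 ≤ l_f ≤ n_f−1 = 3, the allowed l_f values are {0, 2}.
For l_f = 0: m_f ∈ {m_i−1, m_i, m_i+1} ∩ [−0, 0] = {0} → 1 state.
For l_f = 2: m_f ∈ {m_i−1, m_i, m_i+1} ∩ [−2, 2] = {-2, -1, 0} → 3 states.
Total: 4.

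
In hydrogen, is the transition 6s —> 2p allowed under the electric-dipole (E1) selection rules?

allowed

Initial l = 0, final l = 1, so Δl = +1. E1 requires Δl = ±1: ✓.
All E1 selection rules are satisfied.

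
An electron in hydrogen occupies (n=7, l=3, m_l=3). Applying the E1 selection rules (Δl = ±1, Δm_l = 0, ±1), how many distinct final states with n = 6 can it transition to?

E1 requires Δl = ±1, so l_f ∈ {2, 4}; with 0 ≤ l_f ≤ n_f−1 = 5, the allowed l_f values are {2, 4}.
For l_f = 2: m_f ∈ {m_i−1, m_i, m_i+1} ∩ [−2, 2] = {2} → 1 state.
For l_f = 4: m_f ∈ {m_i−1, m_i, m_i+1} ∩ [−4, 4] = {2, 3, 4} → 3 states.
Total: 4.

4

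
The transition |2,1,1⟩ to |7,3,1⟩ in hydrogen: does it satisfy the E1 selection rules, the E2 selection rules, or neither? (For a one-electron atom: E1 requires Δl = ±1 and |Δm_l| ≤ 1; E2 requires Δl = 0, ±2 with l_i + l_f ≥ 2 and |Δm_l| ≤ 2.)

E2

Δl = 3 − 1 = +2; l_i + l_f = 4.
Δm_l = +0.
E1 (Δl = ±1, |Δm_l| ≤ 1): not satisfied.
E2 (Δl = 0,±2, l_i+l_f ≥ 2, |Δm_l| ≤ 2): satisfied.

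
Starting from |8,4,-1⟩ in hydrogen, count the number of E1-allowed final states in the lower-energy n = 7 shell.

6

E1 requires Δl = ±1, so l_f ∈ {3, 5}; with 0 ≤ l_f ≤ n_f−1 = 6, the allowed l_f values are {3, 5}.
For l_f = 3: m_f ∈ {m_i−1, m_i, m_i+1} ∩ [−3, 3] = {-2, -1, 0} → 3 states.
For l_f = 5: m_f ∈ {m_i−1, m_i, m_i+1} ∩ [−5, 5] = {-2, -1, 0} → 3 states.
Total: 6.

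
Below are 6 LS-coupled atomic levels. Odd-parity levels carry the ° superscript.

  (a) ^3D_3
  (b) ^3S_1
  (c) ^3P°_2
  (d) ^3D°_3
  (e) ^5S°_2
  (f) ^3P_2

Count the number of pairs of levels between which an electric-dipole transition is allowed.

(a)–(b): forbidden (parity, ΔL, ΔJ).
(a)–(c): allowed.
(a)–(d): allowed.
(a)–(e): forbidden (ΔS, ΔL).
(a)–(f): forbidden (parity).
(b)–(c): allowed.
(b)–(d): forbidden (ΔL, ΔJ).
(b)–(e): forbidden (ΔS, ΔL).
(b)–(f): forbidden (parity).
(c)–(d): forbidden (parity).
(c)–(e): forbidden (parity, ΔS).
(c)–(f): allowed.
(d)–(e): forbidden (parity, ΔS, ΔL).
(d)–(f): allowed.
(e)–(f): forbidden (ΔS).
Allowed pairs: 5 of 15.

5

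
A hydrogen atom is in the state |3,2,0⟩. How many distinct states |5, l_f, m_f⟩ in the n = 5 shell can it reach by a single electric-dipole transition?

E1 requires Δl = ±1, so l_f ∈ {1, 3}; with 0 ≤ l_f ≤ n_f−1 = 4, the allowed l_f values are {1, 3}.
For l_f = 1: m_f ∈ {m_i−1, m_i, m_i+1} ∩ [−1, 1] = {-1, 0, 1} → 3 states.
For l_f = 3: m_f ∈ {m_i−1, m_i, m_i+1} ∩ [−3, 3] = {-1, 0, 1} → 3 states.
Total: 6.

6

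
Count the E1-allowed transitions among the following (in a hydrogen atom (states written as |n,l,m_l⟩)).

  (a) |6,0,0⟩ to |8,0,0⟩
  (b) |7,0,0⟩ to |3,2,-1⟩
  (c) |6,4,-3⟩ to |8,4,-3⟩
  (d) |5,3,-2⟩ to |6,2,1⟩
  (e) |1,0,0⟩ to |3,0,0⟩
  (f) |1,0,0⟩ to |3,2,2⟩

0

(a) forbidden — Δl = +0 (E1 requires Δl = ±1)
(b) forbidden — Δl = +2 (E1 requires Δl = ±1)
(c) forbidden — Δl = +0 (E1 requires Δl = ±1)
(d) forbidden — Δm_l = +3 (E1 requires Δm_l = 0, ±1)
(e) forbidden — Δl = +0 (E1 requires Δl = ±1)
(f) forbidden — Δl = +2 (E1 requires Δl = ±1); Δm_l = +2 (E1 requires Δm_l = 0, ±1)
Total allowed: 0 of 6.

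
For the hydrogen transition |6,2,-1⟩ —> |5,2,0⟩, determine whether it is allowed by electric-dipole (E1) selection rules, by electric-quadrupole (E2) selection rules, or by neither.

Δl = 2 − 2 = +0; l_i + l_f = 4.
Δm_l = +1.
E1 (Δl = ±1, |Δm_l| ≤ 1): not satisfied.
E2 (Δl = 0,±2, l_i+l_f ≥ 2, |Δm_l| ≤ 2): satisfied.

E2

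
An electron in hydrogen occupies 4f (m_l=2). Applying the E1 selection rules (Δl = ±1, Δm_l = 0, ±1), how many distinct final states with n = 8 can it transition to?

E1 requires Δl = ±1, so l_f ∈ {2, 4}; with 0 ≤ l_f ≤ n_f−1 = 7, the allowed l_f values are {2, 4}.
For l_f = 2: m_f ∈ {m_i−1, m_i, m_i+1} ∩ [−2, 2] = {1, 2} → 2 states.
For l_f = 4: m_f ∈ {m_i−1, m_i, m_i+1} ∩ [−4, 4] = {1, 2, 3} → 3 states.
Total: 5.

5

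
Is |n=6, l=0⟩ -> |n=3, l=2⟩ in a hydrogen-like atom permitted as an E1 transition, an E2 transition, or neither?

E2

Δl = 2 − 0 = +2; l_i + l_f = 2.
E1 (Δl = ±1): not satisfied.
E2 (Δl = 0,±2, l_i+l_f ≥ 2): satisfied.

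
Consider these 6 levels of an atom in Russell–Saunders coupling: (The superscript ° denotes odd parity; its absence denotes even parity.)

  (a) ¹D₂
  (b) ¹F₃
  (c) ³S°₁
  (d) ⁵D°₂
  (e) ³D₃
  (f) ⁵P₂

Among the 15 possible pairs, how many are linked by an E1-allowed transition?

(a)–(b): forbidden (parity).
(a)–(c): forbidden (ΔS, ΔL).
(a)–(d): forbidden (ΔS).
(a)–(e): forbidden (parity, ΔS).
(a)–(f): forbidden (parity, ΔS).
(b)–(c): forbidden (ΔS, ΔL, ΔJ).
(b)–(d): forbidden (ΔS).
(b)–(e): forbidden (parity, ΔS).
(b)–(f): forbidden (parity, ΔS, ΔL).
(c)–(d): forbidden (parity, ΔS, ΔL).
(c)–(e): forbidden (ΔL, ΔJ).
(c)–(f): forbidden (ΔS).
(d)–(e): forbidden (ΔS).
(d)–(f): allowed.
(e)–(f): forbidden (parity, ΔS).
Allowed pairs: 1 of 15.

1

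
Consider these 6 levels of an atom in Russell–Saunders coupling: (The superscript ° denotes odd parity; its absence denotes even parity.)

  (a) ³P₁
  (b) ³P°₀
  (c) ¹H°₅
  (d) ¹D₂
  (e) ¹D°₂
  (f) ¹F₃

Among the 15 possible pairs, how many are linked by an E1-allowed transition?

3

(a)–(b): allowed.
(a)–(c): forbidden (ΔS, ΔL, ΔJ).
(a)–(d): forbidden (parity, ΔS).
(a)–(e): forbidden (ΔS).
(a)–(f): forbidden (parity, ΔS, ΔL, ΔJ).
(b)–(c): forbidden (parity, ΔS, ΔL, ΔJ).
(b)–(d): forbidden (ΔS, ΔJ).
(b)–(e): forbidden (parity, ΔS, ΔJ).
(b)–(f): forbidden (ΔS, ΔL, ΔJ).
(c)–(d): forbidden (ΔL, ΔJ).
(c)–(e): forbidden (parity, ΔL, ΔJ).
(c)–(f): forbidden (ΔL, ΔJ).
(d)–(e): allowed.
(d)–(f): forbidden (parity).
(e)–(f): allowed.
Allowed pairs: 3 of 15.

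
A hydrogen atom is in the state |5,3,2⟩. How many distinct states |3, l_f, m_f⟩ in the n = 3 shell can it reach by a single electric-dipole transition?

2

E1 requires Δl = ±1, so l_f ∈ {2, 4}; with 0 ≤ l_f ≤ n_f−1 = 2, the allowed l_f values are {2}.
For l_f = 2: m_f ∈ {m_i−1, m_i, m_i+1} ∩ [−2, 2] = {1, 2} → 2 states.
Total: 2.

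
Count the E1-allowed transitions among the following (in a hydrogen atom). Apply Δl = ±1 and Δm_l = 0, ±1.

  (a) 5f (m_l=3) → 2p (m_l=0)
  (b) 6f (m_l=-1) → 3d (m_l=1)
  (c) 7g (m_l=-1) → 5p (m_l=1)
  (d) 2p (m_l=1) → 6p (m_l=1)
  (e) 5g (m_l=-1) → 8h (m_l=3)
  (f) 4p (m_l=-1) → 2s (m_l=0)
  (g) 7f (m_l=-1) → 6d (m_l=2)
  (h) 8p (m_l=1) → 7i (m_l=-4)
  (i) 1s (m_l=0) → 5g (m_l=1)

1

(a) forbidden — Δl = -2 (E1 requires Δl = ±1); Δm_l = -3 (E1 requires Δm_l = 0, ±1)
(b) forbidden — Δm_l = +2 (E1 requires Δm_l = 0, ±1)
(c) forbidden — Δl = -3 (E1 requires Δl = ±1); Δm_l = +2 (E1 requires Δm_l = 0, ±1)
(d) forbidden — Δl = +0 (E1 requires Δl = ±1)
(e) forbidden — Δm_l = +4 (E1 requires Δm_l = 0, ±1)
(f) allowed
(g) forbidden — Δm_l = +3 (E1 requires Δm_l = 0, ±1)
(h) forbidden — Δl = +5 (E1 requires Δl = ±1); Δm_l = -5 (E1 requires Δm_l = 0, ±1)
(i) forbidden — Δl = +4 (E1 requires Δl = ±1)
Total allowed: 1 of 9.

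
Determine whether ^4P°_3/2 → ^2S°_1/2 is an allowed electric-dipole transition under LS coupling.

forbidden

Reading off the term symbols: S 3/2→1/2, L 1→0, J 3/2→1/2, parity odd→odd.
Parity must change: odd → odd — violated.
ΔS = 0: S: 3/2 → 1/2 — violated.
ΔL = 0, ±1 (not L=0↔0): L: 1 → 0, ΔL = -1 — satisfied.
ΔJ = 0, ±1 (not J=0↔0): J: 3/2 → 1/2, ΔJ = -1 — satisfied.
Rule(s) violated: parity, ΔS.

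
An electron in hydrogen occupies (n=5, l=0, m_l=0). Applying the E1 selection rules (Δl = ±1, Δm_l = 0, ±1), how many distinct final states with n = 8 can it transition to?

3

E1 requires Δl = ±1, so l_f ∈ {-1, 1}; with 0 ≤ l_f ≤ n_f−1 = 7, the allowed l_f values are {1}.
For l_f = 1: m_f ∈ {m_i−1, m_i, m_i+1} ∩ [−1, 1] = {-1, 0, 1} → 3 states.
Total: 3.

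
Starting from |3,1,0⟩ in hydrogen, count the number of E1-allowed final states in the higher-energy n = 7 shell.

E1 requires Δl = ±1, so l_f ∈ {0, 2}; with 0 ≤ l_f ≤ n_f−1 = 6, the allowed l_f values are {0, 2}.
For l_f = 0: m_f ∈ {m_i−1, m_i, m_i+1} ∩ [−0, 0] = {0} → 1 state.
For l_f = 2: m_f ∈ {m_i−1, m_i, m_i+1} ∩ [−2, 2] = {-1, 0, 1} → 3 states.
Total: 4.

4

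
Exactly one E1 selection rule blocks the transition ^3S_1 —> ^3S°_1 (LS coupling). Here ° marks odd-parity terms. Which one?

the L=0 ↔ L=0 exclusion

Initial level: S=1, L=0, J=1, parity even. Final level: S=1, L=0, J=1, parity odd.
Parity must change: even → odd — ✓.
ΔS = 0: S: 1 → 1 — ✓.
ΔL = 0, ±1 (not L=0↔0): L: 0 → 0, ΔL = +0 — ✗.
ΔJ = 0, ±1 (not J=0↔0): J: 1 → 1, ΔJ = +0 — ✓.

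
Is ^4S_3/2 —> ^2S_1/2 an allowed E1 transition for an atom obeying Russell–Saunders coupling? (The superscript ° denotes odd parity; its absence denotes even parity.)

ΔL = 0, ±1 (not L=0↔0): L: 0 → 0, ΔL = +0 — fails.
Parity must change: even → even — fails.
ΔS = 0: S: 3/2 → 1/2 — fails.
ΔJ = 0, ±1 (not J=0↔0): J: 3/2 → 1/2, ΔJ = -1 — ok.
Rule(s) violated: parity, ΔS, ΔL.

forbidden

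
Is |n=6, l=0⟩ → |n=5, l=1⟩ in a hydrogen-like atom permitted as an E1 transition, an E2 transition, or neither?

Δl = 1 − 0 = +1; l_i + l_f = 1.
E1 (Δl = ±1): satisfied.
E2 (Δl = 0,±2, l_i+l_f ≥ 2): not satisfied.

E1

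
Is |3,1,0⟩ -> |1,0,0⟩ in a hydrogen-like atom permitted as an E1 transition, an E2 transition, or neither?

E1

Δl = 0 − 1 = -1; l_i + l_f = 1.
Δm_l = +0.
E1 (Δl = ±1, |Δm_l| ≤ 1): satisfied.
E2 (Δl = 0,±2, l_i+l_f ≥ 2, |Δm_l| ≤ 2): not satisfied.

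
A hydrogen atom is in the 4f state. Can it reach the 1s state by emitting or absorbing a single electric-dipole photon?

Initial l = 3, final l = 0, so Δl = -3. E1 requires Δl = ±1: fails.
The transition is electric-dipole forbidden.

forbidden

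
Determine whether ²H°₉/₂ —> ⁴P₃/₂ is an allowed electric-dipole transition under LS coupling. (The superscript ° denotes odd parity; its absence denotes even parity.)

Initial level: S=1/2, L=5, J=9/2, parity odd. Final level: S=3/2, L=1, J=3/2, parity even.
ΔS = 0: S: 1/2 → 3/2 — fails.
ΔL = 0, ±1 (not L=0↔0): L: 5 → 1, ΔL = -4 — fails.
ΔJ = 0, ±1 (not J=0↔0): J: 9/2 → 3/2, ΔJ = -3 — fails.
Parity must change: odd → even — ok.
Rule(s) violated: ΔS, ΔL, ΔJ.

forbidden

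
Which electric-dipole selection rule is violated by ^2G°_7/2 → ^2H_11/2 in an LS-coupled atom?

the ΔJ = 0, ±1 rule

Parity must change: odd → even — ok.
ΔS = 0: S: 1/2 → 1/2 — ok.
ΔL = 0, ±1 (not L=0↔0): L: 4 → 5, ΔL = +1 — ok.
ΔJ = 0, ±1 (not J=0↔0): J: 7/2 → 11/2, ΔJ = +2 — fails.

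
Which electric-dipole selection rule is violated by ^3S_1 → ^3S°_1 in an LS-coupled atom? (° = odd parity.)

the L=0 ↔ L=0 exclusion

Parity must change: even → odd — ok.
ΔS = 0: S: 1 → 1 — ok.
ΔL = 0, ±1 (not L=0↔0): L: 0 → 0, ΔL = +0 — fails.
ΔJ = 0, ±1 (not J=0↔0): J: 1 → 1, ΔJ = +0 — ok.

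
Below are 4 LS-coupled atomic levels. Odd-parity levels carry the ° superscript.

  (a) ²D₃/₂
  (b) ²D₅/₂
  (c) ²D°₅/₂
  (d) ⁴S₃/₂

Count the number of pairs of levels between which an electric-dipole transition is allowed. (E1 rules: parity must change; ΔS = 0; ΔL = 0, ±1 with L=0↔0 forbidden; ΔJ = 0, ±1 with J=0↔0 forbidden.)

2

(a)–(b): forbidden (parity).
(a)–(c): allowed.
(a)–(d): forbidden (parity, ΔS, ΔL).
(b)–(c): allowed.
(b)–(d): forbidden (parity, ΔS, ΔL).
(c)–(d): forbidden (ΔS, ΔL).
Allowed pairs: 2 of 6.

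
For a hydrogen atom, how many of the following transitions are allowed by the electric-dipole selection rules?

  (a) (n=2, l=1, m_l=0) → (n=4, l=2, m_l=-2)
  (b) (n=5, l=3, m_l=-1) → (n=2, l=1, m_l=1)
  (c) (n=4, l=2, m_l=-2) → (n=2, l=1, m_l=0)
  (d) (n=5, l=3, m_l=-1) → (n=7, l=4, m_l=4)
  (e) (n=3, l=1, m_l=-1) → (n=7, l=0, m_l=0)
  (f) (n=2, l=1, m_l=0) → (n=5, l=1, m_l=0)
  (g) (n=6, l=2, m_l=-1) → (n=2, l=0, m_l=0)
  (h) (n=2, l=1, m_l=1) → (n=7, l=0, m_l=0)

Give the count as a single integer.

(a) forbidden — Δm_l = -2 (E1 requires Δm_l = 0, ±1)
(b) forbidden — Δl = -2 (E1 requires Δl = ±1); Δm_l = +2 (E1 requires Δm_l = 0, ±1)
(c) forbidden — Δm_l = +2 (E1 requires Δm_l = 0, ±1)
(d) forbidden — Δm_l = +5 (E1 requires Δm_l = 0, ±1)
(e) allowed
(f) forbidden — Δl = +0 (E1 requires Δl = ±1)
(g) forbidden — Δl = -2 (E1 requires Δl = ±1)
(h) allowed
Total allowed: 2 of 8.

2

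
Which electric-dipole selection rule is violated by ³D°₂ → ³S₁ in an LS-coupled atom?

Initial level: S=1, L=2, J=2, parity odd. Final level: S=1, L=0, J=1, parity even.
Parity must change: odd → even — ok.
ΔS = 0: S: 1 → 1 — ok.
ΔL = 0, ±1 (not L=0↔0): L: 2 → 0, ΔL = -2 — fails.
ΔJ = 0, ±1 (not J=0↔0): J: 2 → 1, ΔJ = -1 — ok.

the ΔL = 0, ±1 rule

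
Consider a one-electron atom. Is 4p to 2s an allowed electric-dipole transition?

allowed

l: 1 → 0 (Δl = -1). Δl = ±1 passes.
All E1 selection rules are satisfied.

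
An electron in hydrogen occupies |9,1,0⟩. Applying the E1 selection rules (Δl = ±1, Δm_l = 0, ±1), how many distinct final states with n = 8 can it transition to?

4

E1 requires Δl = ±1, so l_f ∈ {0, 2}; with 0 ≤ l_f ≤ n_f−1 = 7, the allowed l_f values are {0, 2}.
For l_f = 0: m_f ∈ {m_i−1, m_i, m_i+1} ∩ [−0, 0] = {0} → 1 state.
For l_f = 2: m_f ∈ {m_i−1, m_i, m_i+1} ∩ [−2, 2] = {-1, 0, 1} → 3 states.
Total: 4.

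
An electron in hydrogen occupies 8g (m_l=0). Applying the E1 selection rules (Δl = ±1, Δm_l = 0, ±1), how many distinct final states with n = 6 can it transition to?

6

E1 requires Δl = ±1, so l_f ∈ {3, 5}; with 0 ≤ l_f ≤ n_f−1 = 5, the allowed l_f values are {3, 5}.
For l_f = 3: m_f ∈ {m_i−1, m_i, m_i+1} ∩ [−3, 3] = {-1, 0, 1} → 3 states.
For l_f = 5: m_f ∈ {m_i−1, m_i, m_i+1} ∩ [−5, 5] = {-1, 0, 1} → 3 states.
Total: 6.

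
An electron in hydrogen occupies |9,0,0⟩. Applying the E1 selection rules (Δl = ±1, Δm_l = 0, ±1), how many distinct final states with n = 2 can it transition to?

E1 requires Δl = ±1, so l_f ∈ {-1, 1}; with 0 ≤ l_f ≤ n_f−1 = 1, the allowed l_f values are {1}.
For l_f = 1: m_f ∈ {m_i−1, m_i, m_i+1} ∩ [−1, 1] = {-1, 0, 1} → 3 states.
Total: 3.

3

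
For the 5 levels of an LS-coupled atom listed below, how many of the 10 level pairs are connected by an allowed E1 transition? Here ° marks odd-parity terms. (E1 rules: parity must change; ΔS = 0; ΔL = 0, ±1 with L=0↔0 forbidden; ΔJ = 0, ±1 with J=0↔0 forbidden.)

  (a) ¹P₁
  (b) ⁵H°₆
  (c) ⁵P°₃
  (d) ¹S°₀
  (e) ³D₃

1

(a)–(b): forbidden (ΔS, ΔL, ΔJ).
(a)–(c): forbidden (ΔS, ΔJ).
(a)–(d): allowed.
(a)–(e): forbidden (parity, ΔS, ΔJ).
(b)–(c): forbidden (parity, ΔL, ΔJ).
(b)–(d): forbidden (parity, ΔS, ΔL, ΔJ).
(b)–(e): forbidden (ΔS, ΔL, ΔJ).
(c)–(d): forbidden (parity, ΔS, ΔJ).
(c)–(e): forbidden (ΔS).
(d)–(e): forbidden (ΔS, ΔL, ΔJ).
Allowed pairs: 1 of 10.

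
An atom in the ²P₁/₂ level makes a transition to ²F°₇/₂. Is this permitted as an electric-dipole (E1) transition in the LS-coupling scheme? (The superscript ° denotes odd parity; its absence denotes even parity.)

Parity must change: even → odd — ✓.
ΔS = 0: S: 1/2 → 1/2 — ✓.
ΔL = 0, ±1 (not L=0↔0): L: 1 → 3, ΔL = +2 — ✗.
ΔJ = 0, ±1 (not J=0↔0): J: 1/2 → 7/2, ΔJ = +3 — ✗.
Rule(s) violated: ΔL, ΔJ.

forbidden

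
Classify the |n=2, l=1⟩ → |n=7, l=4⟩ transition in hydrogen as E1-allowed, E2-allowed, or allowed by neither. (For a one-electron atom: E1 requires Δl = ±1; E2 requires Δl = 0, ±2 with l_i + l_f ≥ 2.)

Δl = 4 − 1 = +3; l_i + l_f = 5.
E1 (Δl = ±1): not satisfied.
E2 (Δl = 0,±2, l_i+l_f ≥ 2): not satisfied.

neither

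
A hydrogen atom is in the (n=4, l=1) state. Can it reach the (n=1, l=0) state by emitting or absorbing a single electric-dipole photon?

Initial l = 1, final l = 0, so Δl = -1. E1 requires Δl = ±1: ok.
All E1 selection rules are satisfied.

allowed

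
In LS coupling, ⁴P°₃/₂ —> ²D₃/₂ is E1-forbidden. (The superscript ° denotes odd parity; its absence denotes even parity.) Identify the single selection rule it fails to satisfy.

the ΔS = 0 rule

Initial level: S=3/2, L=1, J=3/2, parity odd. Final level: S=1/2, L=2, J=3/2, parity even.
Parity must change: odd → even — satisfied.
ΔS = 0: S: 3/2 → 1/2 — violated.
ΔL = 0, ±1 (not L=0↔0): L: 1 → 2, ΔL = +1 — satisfied.
ΔJ = 0, ±1 (not J=0↔0): J: 3/2 → 3/2, ΔJ = +0 — satisfied.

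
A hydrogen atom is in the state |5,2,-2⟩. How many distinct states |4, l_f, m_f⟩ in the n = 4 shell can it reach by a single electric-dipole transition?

4

E1 requires Δl = ±1, so l_f ∈ {1, 3}; with 0 ≤ l_f ≤ n_f−1 = 3, the allowed l_f values are {1, 3}.
For l_f = 1: m_f ∈ {m_i−1, m_i, m_i+1} ∩ [−1, 1] = {-1} → 1 state.
For l_f = 3: m_f ∈ {m_i−1, m_i, m_i+1} ∩ [−3, 3] = {-3, -2, -1} → 3 states.
Total: 4.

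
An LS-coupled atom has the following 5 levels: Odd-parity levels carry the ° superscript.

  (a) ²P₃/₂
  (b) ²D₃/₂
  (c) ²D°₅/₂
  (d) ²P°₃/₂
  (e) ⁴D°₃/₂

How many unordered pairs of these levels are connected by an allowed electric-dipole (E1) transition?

4

(a)–(b): forbidden (parity).
(a)–(c): allowed.
(a)–(d): allowed.
(a)–(e): forbidden (ΔS).
(b)–(c): allowed.
(b)–(d): allowed.
(b)–(e): forbidden (ΔS).
(c)–(d): forbidden (parity).
(c)–(e): forbidden (parity, ΔS).
(d)–(e): forbidden (parity, ΔS).
Allowed pairs: 4 of 10.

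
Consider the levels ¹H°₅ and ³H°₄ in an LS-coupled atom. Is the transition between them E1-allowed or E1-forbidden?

Reading off the term symbols: S 0→1, L 5→5, J 5→4, parity odd→odd.
Parity must change: odd → odd — violated.
ΔS = 0: S: 0 → 1 — violated.
ΔL = 0, ±1 (not L=0↔0): L: 5 → 5, ΔL = +0 — satisfied.
ΔJ = 0, ±1 (not J=0↔0): J: 5 → 4, ΔJ = -1 — satisfied.
Rule(s) violated: parity, ΔS.

forbidden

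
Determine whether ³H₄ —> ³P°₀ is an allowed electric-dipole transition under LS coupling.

forbidden

Initial level: S=1, L=5, J=4, parity even. Final level: S=1, L=1, J=0, parity odd.
Parity must change: even → odd — satisfied.
ΔS = 0: S: 1 → 1 — satisfied.
ΔL = 0, ±1 (not L=0↔0): L: 5 → 1, ΔL = -4 — violated.
ΔJ = 0, ±1 (not J=0↔0): J: 4 → 0, ΔJ = -4 — violated.
Rule(s) violated: ΔL, ΔJ.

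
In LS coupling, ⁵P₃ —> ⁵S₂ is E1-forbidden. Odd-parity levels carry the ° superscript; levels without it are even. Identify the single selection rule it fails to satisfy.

Parity must change: even → even — fails.
ΔS = 0: S: 2 → 2 — ok.
ΔL = 0, ±1 (not L=0↔0): L: 1 → 0, ΔL = -1 — ok.
ΔJ = 0, ±1 (not J=0↔0): J: 3 → 2, ΔJ = -1 — ok.

parity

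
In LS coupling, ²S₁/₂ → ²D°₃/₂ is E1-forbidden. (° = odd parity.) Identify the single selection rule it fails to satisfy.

Initial level: S=1/2, L=0, J=1/2, parity even. Final level: S=1/2, L=2, J=3/2, parity odd.
Parity must change: even → odd — ok.
ΔS = 0: S: 1/2 → 1/2 — ok.
ΔL = 0, ±1 (not L=0↔0): L: 0 → 2, ΔL = +2 — fails.
ΔJ = 0, ±1 (not J=0↔0): J: 1/2 → 3/2, ΔJ = +1 — ok.

the ΔL = 0, ±1 rule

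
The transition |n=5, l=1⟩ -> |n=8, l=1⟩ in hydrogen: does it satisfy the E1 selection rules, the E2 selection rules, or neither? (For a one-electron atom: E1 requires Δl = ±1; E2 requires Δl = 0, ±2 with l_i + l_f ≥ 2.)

Δl = 1 − 1 = +0; l_i + l_f = 2.
E1 (Δl = ±1): not satisfied.
E2 (Δl = 0,±2, l_i+l_f ≥ 2): satisfied.

E2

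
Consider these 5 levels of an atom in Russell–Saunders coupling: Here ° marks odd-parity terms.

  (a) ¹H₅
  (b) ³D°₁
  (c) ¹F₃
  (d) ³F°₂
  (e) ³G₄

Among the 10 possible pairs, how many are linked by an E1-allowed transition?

0

(a)–(b): forbidden (ΔS, ΔL, ΔJ).
(a)–(c): forbidden (parity, ΔL, ΔJ).
(a)–(d): forbidden (ΔS, ΔL, ΔJ).
(a)–(e): forbidden (parity, ΔS).
(b)–(c): forbidden (ΔS, ΔJ).
(b)–(d): forbidden (parity).
(b)–(e): forbidden (ΔL, ΔJ).
(c)–(d): forbidden (ΔS).
(c)–(e): forbidden (parity, ΔS).
(d)–(e): forbidden (ΔJ).
Allowed pairs: 0 of 10.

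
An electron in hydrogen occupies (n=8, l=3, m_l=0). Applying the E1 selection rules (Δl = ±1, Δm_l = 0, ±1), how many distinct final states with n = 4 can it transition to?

E1 requires Δl = ±1, so l_f ∈ {2, 4}; with 0 ≤ l_f ≤ n_f−1 = 3, the allowed l_f values are {2}.
For l_f = 2: m_f ∈ {m_i−1, m_i, m_i+1} ∩ [−2, 2] = {-1, 0, 1} → 3 states.
Total: 3.

3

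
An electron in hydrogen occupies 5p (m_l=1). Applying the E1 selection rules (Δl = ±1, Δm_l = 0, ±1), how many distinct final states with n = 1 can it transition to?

E1 requires Δl = ±1, so l_f ∈ {0, 2}; with 0 ≤ l_f ≤ n_f−1 = 0, the allowed l_f values are {0}.
For l_f = 0: m_f ∈ {m_i−1, m_i, m_i+1} ∩ [−0, 0] = {0} → 1 state.
Total: 1.

1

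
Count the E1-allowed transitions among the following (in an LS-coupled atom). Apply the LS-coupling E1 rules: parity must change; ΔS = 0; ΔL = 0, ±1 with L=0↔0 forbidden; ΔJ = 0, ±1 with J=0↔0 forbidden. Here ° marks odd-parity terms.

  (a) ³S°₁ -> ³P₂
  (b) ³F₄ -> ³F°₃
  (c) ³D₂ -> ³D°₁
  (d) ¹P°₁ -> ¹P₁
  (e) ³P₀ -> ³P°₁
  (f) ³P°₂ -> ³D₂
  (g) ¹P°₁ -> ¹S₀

7

(a) allowed
(b) allowed
(c) allowed
(d) allowed
(e) allowed
(f) allowed
(g) allowed
Total allowed: 7 of 7.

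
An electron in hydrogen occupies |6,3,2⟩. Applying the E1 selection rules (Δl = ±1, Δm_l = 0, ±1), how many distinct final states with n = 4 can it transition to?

2

E1 requires Δl = ±1, so l_f ∈ {2, 4}; with 0 ≤ l_f ≤ n_f−1 = 3, the allowed l_f values are {2}.
For l_f = 2: m_f ∈ {m_i−1, m_i, m_i+1} ∩ [−2, 2] = {1, 2} → 2 states.
Total: 2.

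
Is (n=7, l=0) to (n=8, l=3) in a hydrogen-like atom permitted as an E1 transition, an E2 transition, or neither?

Δl = 3 − 0 = +3; l_i + l_f = 3.
E1 (Δl = ±1): not satisfied.
E2 (Δl = 0,±2, l_i+l_f ≥ 2): not satisfied.

neither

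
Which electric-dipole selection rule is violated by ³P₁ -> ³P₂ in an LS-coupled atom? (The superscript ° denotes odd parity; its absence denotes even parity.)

Initial level: S=1, L=1, J=1, parity even. Final level: S=1, L=1, J=2, parity even.
Parity must change: even → even — violated.
ΔS = 0: S: 1 → 1 — satisfied.
ΔL = 0, ±1 (not L=0↔0): L: 1 → 1, ΔL = +0 — satisfied.
ΔJ = 0, ±1 (not J=0↔0): J: 1 → 2, ΔJ = +1 — satisfied.

parity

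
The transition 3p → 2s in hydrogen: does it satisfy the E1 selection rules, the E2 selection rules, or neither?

Δl = 0 − 1 = -1; l_i + l_f = 1.
E1 (Δl = ±1): satisfied.
E2 (Δl = 0,±2, l_i+l_f ≥ 2): not satisfied.

E1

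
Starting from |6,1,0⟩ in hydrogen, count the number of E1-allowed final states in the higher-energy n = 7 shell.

4

E1 requires Δl = ±1, so l_f ∈ {0, 2}; with 0 ≤ l_f ≤ n_f−1 = 6, the allowed l_f values are {0, 2}.
For l_f = 0: m_f ∈ {m_i−1, m_i, m_i+1} ∩ [−0, 0] = {0} → 1 state.
For l_f = 2: m_f ∈ {m_i−1, m_i, m_i+1} ∩ [−2, 2] = {-1, 0, 1} → 3 states.
Total: 4.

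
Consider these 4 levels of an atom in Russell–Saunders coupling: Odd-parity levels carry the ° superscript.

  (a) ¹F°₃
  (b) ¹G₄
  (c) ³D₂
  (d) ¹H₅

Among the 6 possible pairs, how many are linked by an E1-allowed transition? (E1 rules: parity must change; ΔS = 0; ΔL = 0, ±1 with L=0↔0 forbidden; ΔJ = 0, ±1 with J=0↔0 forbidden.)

1

(a)–(b): allowed.
(a)–(c): forbidden (ΔS).
(a)–(d): forbidden (ΔL, ΔJ).
(b)–(c): forbidden (parity, ΔS, ΔL, ΔJ).
(b)–(d): forbidden (parity).
(c)–(d): forbidden (parity, ΔS, ΔL, ΔJ).
Allowed pairs: 1 of 6.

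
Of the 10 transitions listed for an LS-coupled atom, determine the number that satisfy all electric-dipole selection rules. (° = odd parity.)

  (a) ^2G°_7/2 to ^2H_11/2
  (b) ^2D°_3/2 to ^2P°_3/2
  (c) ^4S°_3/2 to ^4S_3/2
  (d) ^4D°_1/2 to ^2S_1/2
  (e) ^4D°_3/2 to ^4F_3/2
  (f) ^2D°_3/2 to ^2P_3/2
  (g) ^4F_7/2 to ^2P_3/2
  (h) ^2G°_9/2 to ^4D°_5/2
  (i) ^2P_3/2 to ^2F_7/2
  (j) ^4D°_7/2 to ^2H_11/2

(a) forbidden (ΔJ fails)
(b) forbidden (parity fails)
(c) forbidden (ΔL fails)
(d) forbidden (ΔS, ΔL fail)
(e) allowed
(f) allowed
(g) forbidden (parity, ΔS, ΔL, ΔJ fail)
(h) forbidden (parity, ΔS, ΔL, ΔJ fail)
(i) forbidden (parity, ΔL, ΔJ fail)
(j) forbidden (ΔS, ΔL, ΔJ fail)
Total allowed: 2 of 10.

2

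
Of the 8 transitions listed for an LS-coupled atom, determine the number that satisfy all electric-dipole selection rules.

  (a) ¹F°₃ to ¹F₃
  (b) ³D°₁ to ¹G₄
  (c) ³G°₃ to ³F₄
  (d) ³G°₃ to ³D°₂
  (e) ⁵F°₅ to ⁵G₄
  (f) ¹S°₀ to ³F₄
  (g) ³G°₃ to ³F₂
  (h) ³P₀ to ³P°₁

5

(a) allowed
(b) forbidden (ΔS, ΔL, ΔJ fail)
(c) allowed
(d) forbidden (parity, ΔL fail)
(e) allowed
(f) forbidden (ΔS, ΔL, ΔJ fail)
(g) allowed
(h) allowed
Total allowed: 5 of 8.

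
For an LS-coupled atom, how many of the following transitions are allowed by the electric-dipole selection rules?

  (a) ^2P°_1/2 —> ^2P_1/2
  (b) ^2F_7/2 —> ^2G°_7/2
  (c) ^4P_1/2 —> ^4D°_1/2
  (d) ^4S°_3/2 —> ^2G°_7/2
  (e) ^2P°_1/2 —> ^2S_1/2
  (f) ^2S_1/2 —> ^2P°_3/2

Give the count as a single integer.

(a) allowed
(b) allowed
(c) allowed
(d) forbidden (parity, ΔS, ΔL, ΔJ fail)
(e) allowed
(f) allowed
Total allowed: 5 of 6.

5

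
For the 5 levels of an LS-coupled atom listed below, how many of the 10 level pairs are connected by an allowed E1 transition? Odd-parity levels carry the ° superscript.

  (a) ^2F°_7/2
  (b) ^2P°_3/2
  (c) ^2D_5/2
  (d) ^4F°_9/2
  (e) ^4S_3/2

2

(a)–(b): forbidden (parity, ΔL, ΔJ).
(a)–(c): allowed.
(a)–(d): forbidden (parity, ΔS).
(a)–(e): forbidden (ΔS, ΔL, ΔJ).
(b)–(c): allowed.
(b)–(d): forbidden (parity, ΔS, ΔL, ΔJ).
(b)–(e): forbidden (ΔS).
(c)–(d): forbidden (ΔS, ΔJ).
(c)–(e): forbidden (parity, ΔS, ΔL).
(d)–(e): forbidden (ΔL, ΔJ).
Allowed pairs: 2 of 10.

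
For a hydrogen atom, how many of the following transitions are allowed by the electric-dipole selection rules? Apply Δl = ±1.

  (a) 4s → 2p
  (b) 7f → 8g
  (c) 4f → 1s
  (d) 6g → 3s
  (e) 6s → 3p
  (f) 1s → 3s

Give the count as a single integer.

(a) allowed
(b) allowed
(c) forbidden — Δl = -3 (E1 requires Δl = ±1)
(d) forbidden — Δl = -4 (E1 requires Δl = ±1)
(e) allowed
(f) forbidden — Δl = +0 (E1 requires Δl = ±1)
Total allowed: 3 of 6.

3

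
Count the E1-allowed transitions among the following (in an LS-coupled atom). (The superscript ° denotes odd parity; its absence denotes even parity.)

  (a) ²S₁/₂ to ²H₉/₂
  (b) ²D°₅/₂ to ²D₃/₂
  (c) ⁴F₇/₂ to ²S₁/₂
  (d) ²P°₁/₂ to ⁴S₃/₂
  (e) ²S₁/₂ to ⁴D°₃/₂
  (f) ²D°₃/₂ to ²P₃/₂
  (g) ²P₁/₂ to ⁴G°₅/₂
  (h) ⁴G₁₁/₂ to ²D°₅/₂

(a) forbidden (parity, ΔL, ΔJ fail)
(b) allowed
(c) forbidden (parity, ΔS, ΔL, ΔJ fail)
(d) forbidden (ΔS fails)
(e) forbidden (ΔS, ΔL fail)
(f) allowed
(g) forbidden (ΔS, ΔL, ΔJ fail)
(h) forbidden (ΔS, ΔL, ΔJ fail)
Total allowed: 2 of 8.

2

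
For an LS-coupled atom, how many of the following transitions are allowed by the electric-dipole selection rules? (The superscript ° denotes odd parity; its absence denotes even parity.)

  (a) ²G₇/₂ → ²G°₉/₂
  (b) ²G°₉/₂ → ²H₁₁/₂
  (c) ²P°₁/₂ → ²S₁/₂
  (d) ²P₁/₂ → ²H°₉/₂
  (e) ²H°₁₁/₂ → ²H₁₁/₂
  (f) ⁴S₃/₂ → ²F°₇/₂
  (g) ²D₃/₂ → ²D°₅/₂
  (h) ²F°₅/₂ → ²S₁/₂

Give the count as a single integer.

(a) allowed
(b) allowed
(c) allowed
(d) forbidden (ΔL, ΔJ fail)
(e) allowed
(f) forbidden (ΔS, ΔL, ΔJ fail)
(g) allowed
(h) forbidden (ΔL, ΔJ fail)
Total allowed: 5 of 8.

5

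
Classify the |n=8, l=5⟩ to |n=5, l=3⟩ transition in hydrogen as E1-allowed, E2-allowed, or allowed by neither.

E2

Δl = 3 − 5 = -2; l_i + l_f = 8.
E1 (Δl = ±1): not satisfied.
E2 (Δl = 0,±2, l_i+l_f ≥ 2): satisfied.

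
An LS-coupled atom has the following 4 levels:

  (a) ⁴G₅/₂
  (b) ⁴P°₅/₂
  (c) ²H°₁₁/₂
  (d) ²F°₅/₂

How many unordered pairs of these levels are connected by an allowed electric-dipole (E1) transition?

(a)–(b): forbidden (ΔL).
(a)–(c): forbidden (ΔS, ΔJ).
(a)–(d): forbidden (ΔS).
(b)–(c): forbidden (parity, ΔS, ΔL, ΔJ).
(b)–(d): forbidden (parity, ΔS, ΔL).
(c)–(d): forbidden (parity, ΔL, ΔJ).
Allowed pairs: 0 of 6.

0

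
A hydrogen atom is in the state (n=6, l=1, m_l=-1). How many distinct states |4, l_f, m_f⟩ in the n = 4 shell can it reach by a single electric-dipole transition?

4

E1 requires Δl = ±1, so l_f ∈ {0, 2}; with 0 ≤ l_f ≤ n_f−1 = 3, the allowed l_f values are {0, 2}.
For l_f = 0: m_f ∈ {m_i−1, m_i, m_i+1} ∩ [−0, 0] = {0} → 1 state.
For l_f = 2: m_f ∈ {m_i−1, m_i, m_i+1} ∩ [−2, 2] = {-2, -1, 0} → 3 states.
Total: 4.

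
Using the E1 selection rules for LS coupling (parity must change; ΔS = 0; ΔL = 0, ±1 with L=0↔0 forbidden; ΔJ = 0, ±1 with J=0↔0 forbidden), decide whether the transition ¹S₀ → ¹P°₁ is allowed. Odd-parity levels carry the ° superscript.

allowed

Parity must change: even → odd — ✓.
ΔS = 0: S: 0 → 0 — ✓.
ΔL = 0, ±1 (not L=0↔0): L: 0 → 1, ΔL = +1 — ✓.
ΔJ = 0, ±1 (not J=0↔0): J: 0 → 1, ΔJ = +1 — ✓.
All four E1 rules are satisfied.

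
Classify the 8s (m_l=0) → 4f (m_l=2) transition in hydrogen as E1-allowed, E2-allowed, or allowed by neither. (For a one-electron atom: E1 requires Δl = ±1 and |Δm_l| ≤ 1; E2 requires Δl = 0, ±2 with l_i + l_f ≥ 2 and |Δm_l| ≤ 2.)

neither

Δl = 3 − 0 = +3; l_i + l_f = 3.
Δm_l = +2.
E1 (Δl = ±1, |Δm_l| ≤ 1): not satisfied.
E2 (Δl = 0,±2, l_i+l_f ≥ 2, |Δm_l| ≤ 2): not satisfied.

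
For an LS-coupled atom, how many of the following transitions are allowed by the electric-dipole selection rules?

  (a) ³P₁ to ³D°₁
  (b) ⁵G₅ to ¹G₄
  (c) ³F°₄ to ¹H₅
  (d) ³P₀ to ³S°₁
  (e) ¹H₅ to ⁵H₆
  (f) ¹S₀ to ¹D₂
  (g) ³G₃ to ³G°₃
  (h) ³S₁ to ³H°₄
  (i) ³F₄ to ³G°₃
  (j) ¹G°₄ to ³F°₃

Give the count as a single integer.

(a) allowed
(b) forbidden (parity, ΔS fail)
(c) forbidden (ΔS, ΔL fail)
(d) allowed
(e) forbidden (parity, ΔS fail)
(f) forbidden (parity, ΔL, ΔJ fail)
(g) allowed
(h) forbidden (ΔL, ΔJ fail)
(i) allowed
(j) forbidden (parity, ΔS fail)
Total allowed: 4 of 10.

4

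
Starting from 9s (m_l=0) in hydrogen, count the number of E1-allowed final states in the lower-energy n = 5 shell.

E1 requires Δl = ±1, so l_f ∈ {-1, 1}; with 0 ≤ l_f ≤ n_f−1 = 4, the allowed l_f values are {1}.
For l_f = 1: m_f ∈ {m_i−1, m_i, m_i+1} ∩ [−1, 1] = {-1, 0, 1} → 3 states.
Total: 3.

3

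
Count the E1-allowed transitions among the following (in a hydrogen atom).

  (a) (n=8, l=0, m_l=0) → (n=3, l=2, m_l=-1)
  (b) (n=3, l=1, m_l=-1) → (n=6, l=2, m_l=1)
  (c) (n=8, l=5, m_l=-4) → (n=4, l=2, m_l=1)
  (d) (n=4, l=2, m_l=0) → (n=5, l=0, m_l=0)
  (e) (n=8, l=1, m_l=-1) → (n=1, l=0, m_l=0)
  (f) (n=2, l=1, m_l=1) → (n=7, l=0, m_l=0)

2

(a) forbidden — Δl = +2 (E1 requires Δl = ±1)
(b) forbidden — Δm_l = +2 (E1 requires Δm_l = 0, ±1)
(c) forbidden — Δl = -3 (E1 requires Δl = ±1); Δm_l = +5 (E1 requires Δm_l = 0, ±1)
(d) forbidden — Δl = -2 (E1 requires Δl = ±1)
(e) allowed
(f) allowed
Total allowed: 2 of 6.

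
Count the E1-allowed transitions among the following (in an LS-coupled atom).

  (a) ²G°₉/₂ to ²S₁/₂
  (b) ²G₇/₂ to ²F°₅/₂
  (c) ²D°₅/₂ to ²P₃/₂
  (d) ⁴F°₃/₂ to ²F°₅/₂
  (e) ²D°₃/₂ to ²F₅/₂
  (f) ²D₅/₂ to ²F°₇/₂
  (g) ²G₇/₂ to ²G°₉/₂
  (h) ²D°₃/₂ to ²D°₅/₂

(a) forbidden (ΔL, ΔJ fail)
(b) allowed
(c) allowed
(d) forbidden (parity, ΔS fail)
(e) allowed
(f) allowed
(g) allowed
(h) forbidden (parity fails)
Total allowed: 5 of 8.

5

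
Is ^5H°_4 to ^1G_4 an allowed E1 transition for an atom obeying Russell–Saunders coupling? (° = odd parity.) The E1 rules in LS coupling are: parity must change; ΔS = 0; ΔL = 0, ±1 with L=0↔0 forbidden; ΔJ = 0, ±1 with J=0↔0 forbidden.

forbidden

Reading off the term symbols: S 2→0, L 5→4, J 4→4, parity odd→even.
Parity must change: odd → even — ✓.
ΔS = 0: S: 2 → 0 — ✗.
ΔL = 0, ±1 (not L=0↔0): L: 5 → 4, ΔL = -1 — ✓.
ΔJ = 0, ±1 (not J=0↔0): J: 4 → 4, ΔJ = +0 — ✓.
Rule(s) violated: ΔS.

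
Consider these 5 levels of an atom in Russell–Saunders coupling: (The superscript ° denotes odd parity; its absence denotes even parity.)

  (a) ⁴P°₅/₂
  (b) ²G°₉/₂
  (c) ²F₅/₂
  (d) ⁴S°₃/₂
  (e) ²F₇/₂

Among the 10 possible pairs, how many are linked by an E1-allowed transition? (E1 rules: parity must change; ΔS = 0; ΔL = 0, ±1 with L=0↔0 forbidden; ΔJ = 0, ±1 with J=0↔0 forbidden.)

1

(a)–(b): forbidden (parity, ΔS, ΔL, ΔJ).
(a)–(c): forbidden (ΔS, ΔL).
(a)–(d): forbidden (parity).
(a)–(e): forbidden (ΔS, ΔL).
(b)–(c): forbidden (ΔJ).
(b)–(d): forbidden (parity, ΔS, ΔL, ΔJ).
(b)–(e): allowed.
(c)–(d): forbidden (ΔS, ΔL).
(c)–(e): forbidden (parity).
(d)–(e): forbidden (ΔS, ΔL, ΔJ).
Allowed pairs: 1 of 10.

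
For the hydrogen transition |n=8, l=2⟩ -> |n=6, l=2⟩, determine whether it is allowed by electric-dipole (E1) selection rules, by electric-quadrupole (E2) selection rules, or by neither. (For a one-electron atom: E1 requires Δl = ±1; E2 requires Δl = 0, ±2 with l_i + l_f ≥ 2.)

E2

Δl = 2 − 2 = +0; l_i + l_f = 4.
E1 (Δl = ±1): not satisfied.
E2 (Δl = 0,±2, l_i+l_f ≥ 2): satisfied.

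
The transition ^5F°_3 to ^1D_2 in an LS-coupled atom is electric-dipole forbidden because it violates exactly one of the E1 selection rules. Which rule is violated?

the ΔS = 0 rule

Initial level: S=2, L=3, J=3, parity odd. Final level: S=0, L=2, J=2, parity even.
Parity must change: odd → even — ✓.
ΔS = 0: S: 2 → 0 — ✗.
ΔL = 0, ±1 (not L=0↔0): L: 3 → 2, ΔL = -1 — ✓.
ΔJ = 0, ±1 (not J=0↔0): J: 3 → 2, ΔJ = -1 — ✓.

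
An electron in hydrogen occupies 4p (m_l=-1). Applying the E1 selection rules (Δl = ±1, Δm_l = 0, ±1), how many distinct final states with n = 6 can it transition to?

4

E1 requires Δl = ±1, so l_f ∈ {0, 2}; with 0 ≤ l_f ≤ n_f−1 = 5, the allowed l_f values are {0, 2}.
For l_f = 0: m_f ∈ {m_i−1, m_i, m_i+1} ∩ [−0, 0] = {0} → 1 state.
For l_f = 2: m_f ∈ {m_i−1, m_i, m_i+1} ∩ [−2, 2] = {-2, -1, 0} → 3 states.
Total: 4.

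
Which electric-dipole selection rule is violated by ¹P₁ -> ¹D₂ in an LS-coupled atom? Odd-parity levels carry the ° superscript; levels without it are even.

Parity must change: even → even — ✗.
ΔS = 0: S: 0 → 0 — ✓.
ΔJ = 0, ±1 (not J=0↔0): J: 1 → 2, ΔJ = +1 — ✓.
ΔL = 0, ±1 (not L=0↔0): L: 1 → 2, ΔL = +1 — ✓.

parity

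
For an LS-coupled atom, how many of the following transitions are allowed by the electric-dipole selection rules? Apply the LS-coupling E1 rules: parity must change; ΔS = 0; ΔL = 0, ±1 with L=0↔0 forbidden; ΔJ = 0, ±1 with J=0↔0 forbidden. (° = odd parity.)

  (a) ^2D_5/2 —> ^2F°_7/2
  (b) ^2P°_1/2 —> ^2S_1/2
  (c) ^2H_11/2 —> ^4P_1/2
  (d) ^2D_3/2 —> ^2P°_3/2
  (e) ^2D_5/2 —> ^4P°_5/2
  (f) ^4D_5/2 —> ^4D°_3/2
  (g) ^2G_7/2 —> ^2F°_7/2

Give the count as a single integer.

(a) allowed
(b) allowed
(c) forbidden (parity, ΔS, ΔL, ΔJ fail)
(d) allowed
(e) forbidden (ΔS fails)
(f) allowed
(g) allowed
Total allowed: 5 of 7.

5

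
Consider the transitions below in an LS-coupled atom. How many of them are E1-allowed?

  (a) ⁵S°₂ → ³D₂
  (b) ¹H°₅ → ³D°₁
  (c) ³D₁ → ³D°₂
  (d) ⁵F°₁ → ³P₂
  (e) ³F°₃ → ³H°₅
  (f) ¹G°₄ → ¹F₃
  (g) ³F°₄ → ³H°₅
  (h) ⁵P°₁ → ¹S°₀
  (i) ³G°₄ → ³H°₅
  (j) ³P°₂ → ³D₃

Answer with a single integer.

3

(a) forbidden (ΔS, ΔL fail)
(b) forbidden (parity, ΔS, ΔL, ΔJ fail)
(c) allowed
(d) forbidden (ΔS, ΔL fail)
(e) forbidden (parity, ΔL, ΔJ fail)
(f) allowed
(g) forbidden (parity, ΔL fail)
(h) forbidden (parity, ΔS fail)
(i) forbidden (parity fails)
(j) allowed
Total allowed: 3 of 10.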